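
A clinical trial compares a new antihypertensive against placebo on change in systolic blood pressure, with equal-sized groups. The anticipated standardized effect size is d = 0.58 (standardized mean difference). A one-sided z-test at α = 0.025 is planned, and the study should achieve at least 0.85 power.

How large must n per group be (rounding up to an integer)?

n = 54 per group

Set Φ(δ − 1.960) = 0.85; then δ − 1.960 = Φ⁻¹(0.85) = 1.036, giving δ = 2.996.
δ = d·√(n/2) ⇒ n = 2(δ/d)² = 2 × (2.996 / 0.58)² = 53.38.
Round up to the next whole unit.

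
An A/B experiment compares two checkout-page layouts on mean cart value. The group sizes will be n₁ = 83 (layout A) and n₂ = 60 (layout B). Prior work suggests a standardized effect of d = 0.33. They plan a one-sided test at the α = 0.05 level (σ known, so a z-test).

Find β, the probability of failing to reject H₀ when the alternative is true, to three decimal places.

β ≈ 0.381

Noncentrality parameter: δ = d / √(1/n₁ + 1/n₂) = 0.33 / √(1/83 + 1/60) = 1.9474
One-sided α = 0.05 → critical value z_{0.05} = 1.645.
Power = P(Z > 1.645 − δ) = Φ(0.303) = 0.6189.
Type II error: β = 1 − power = 1 − 0.6189 = 0.3811.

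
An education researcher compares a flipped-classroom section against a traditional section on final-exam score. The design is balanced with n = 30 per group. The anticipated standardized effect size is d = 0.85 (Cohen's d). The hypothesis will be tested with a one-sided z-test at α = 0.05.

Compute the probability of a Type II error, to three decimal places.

Noncentrality parameter: δ = d·√(n/2) = 0.85 × √(30/2) = 3.2920
One-sided α = 0.05 → critical value z_{0.05} = 1.645.
Power = P(Z > 1.645 − δ) = Φ(1.647) = 0.9502.
Type II error: β = 1 − power = 1 − 0.9502 = 0.0498.

β ≈ 0.050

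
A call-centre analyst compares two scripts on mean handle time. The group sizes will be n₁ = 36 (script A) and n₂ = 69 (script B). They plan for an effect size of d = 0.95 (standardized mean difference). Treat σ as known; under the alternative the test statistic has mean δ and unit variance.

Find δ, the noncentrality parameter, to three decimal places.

δ ≈ 4.621

The noncentrality parameter scales effect size by the design's sample-size factor: δ = d / √(1/n₁ + 1/n₂) = 0.95 / √(1/36 + 1/69) = 4.6207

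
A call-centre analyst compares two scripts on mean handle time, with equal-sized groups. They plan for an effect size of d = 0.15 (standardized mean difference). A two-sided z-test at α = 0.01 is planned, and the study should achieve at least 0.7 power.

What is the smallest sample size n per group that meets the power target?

For power 0.7 need Φ(δ − z_{0.005}) = 0.7, so δ = z_{0.005} + z_{0.30} = 2.576 + 0.524 = 3.100.
(Ignoring the negligible lower-tail rejection probability gives the usual closed-form inversion.)
δ = d·√(n/2) ⇒ n = 2(δ/d)² = 2 × (3.100 / 0.15)² = 854.35.
Round up to the next whole unit.

n = 855 per group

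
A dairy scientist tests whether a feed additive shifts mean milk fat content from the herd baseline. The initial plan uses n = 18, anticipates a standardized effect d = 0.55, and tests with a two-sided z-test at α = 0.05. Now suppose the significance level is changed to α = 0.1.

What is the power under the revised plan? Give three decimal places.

δ = d·√n = 0.55 × √18 = 2.3335 (unchanged). New critical value: z_{0.05} = 1.645.
Revised power = Φ(δ − 1.645) + Φ(−δ − 1.645) = Φ(0.689) + Φ(-3.978) = 0.7545 + 0.0000 = 0.7545.

Power ≈ 0.754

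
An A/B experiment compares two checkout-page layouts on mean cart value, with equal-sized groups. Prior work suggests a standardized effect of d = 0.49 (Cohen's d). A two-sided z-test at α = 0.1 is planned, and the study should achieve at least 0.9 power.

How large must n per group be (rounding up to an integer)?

For power 0.9 need Φ(δ − z_{0.05}) = 0.9, so δ = z_{0.05} + z_{0.10} = 1.645 + 1.282 = 2.926.
(For δ > 0 the lower-tail rejection region contributes negligibly to power, so the one-term inversion is standard.)
δ = d·√(n/2) ⇒ n = 2(δ/d)² = 2 × (2.926 / 0.49)² = 71.34.
Round up to the next whole unit.

n = 72 per group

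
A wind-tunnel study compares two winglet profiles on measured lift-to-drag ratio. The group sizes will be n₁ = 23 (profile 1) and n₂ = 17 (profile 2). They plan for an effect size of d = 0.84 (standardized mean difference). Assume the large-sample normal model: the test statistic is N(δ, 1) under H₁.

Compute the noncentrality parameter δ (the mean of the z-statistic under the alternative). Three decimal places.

The noncentrality parameter scales effect size by the design's sample-size factor: δ = d / √(1/n₁ + 1/n₂) = 0.84 / √(1/23 + 1/17) = 2.6263

δ ≈ 2.626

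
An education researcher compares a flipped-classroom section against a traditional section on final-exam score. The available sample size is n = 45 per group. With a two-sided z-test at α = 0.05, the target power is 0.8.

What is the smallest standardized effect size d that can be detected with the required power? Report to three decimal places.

Need Φ(δ − 1.960) = 0.8, so δ = 1.960 + 0.842 = 2.802.
(Lower-tail contribution to power is negligible for δ > 0.)
δ = d·√(n/2) ⇒ d = δ/√(n/2) = 2.802/√(45/2) = 0.5906.

d ≈ 0.591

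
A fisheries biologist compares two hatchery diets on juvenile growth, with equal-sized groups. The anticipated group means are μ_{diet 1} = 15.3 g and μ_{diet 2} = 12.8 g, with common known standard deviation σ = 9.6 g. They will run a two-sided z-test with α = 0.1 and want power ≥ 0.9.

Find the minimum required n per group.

Standardized effect: d = |μ_{diet 1} − μ_{diet 2}| / σ = |15.3 − 12.8| / 9.6 = 0.2604
Set Φ(δ − 1.645) = 0.9; then δ − 1.645 = Φ⁻¹(0.9) = 1.282, giving δ = 2.926.
(Ignoring the negligible lower-tail rejection probability gives the usual closed-form inversion.)
δ = d·√(n/2) ⇒ n = 2(δ/d)² = 2 × (2.926 / 0.2604)² = 252.56.
Rounding up, n = 253 per group.

n = 253 per group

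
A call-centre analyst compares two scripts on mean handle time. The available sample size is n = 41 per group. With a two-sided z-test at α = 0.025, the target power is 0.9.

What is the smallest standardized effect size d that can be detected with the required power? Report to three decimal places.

d ≈ 0.778

Required noncentrality: δ = z_{0.0125} + z_{0.10} = 2.241 + 1.282 = 3.523.
(The second rejection-region term Φ(−δ − z_{α/2}) is negligible and dropped.)
δ = d·√(n/2) ⇒ d = δ/√(n/2) = 3.523/√(41/2) = 0.7781.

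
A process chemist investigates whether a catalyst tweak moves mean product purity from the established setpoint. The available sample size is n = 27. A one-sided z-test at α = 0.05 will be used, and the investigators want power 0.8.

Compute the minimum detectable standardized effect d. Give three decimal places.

Need Φ(δ − 1.645) = 0.8, so δ = 1.645 + 0.842 = 2.486.
δ = d·√n ⇒ d = δ/√n = 2.486/√27 = 0.4785.

d ≈ 0.479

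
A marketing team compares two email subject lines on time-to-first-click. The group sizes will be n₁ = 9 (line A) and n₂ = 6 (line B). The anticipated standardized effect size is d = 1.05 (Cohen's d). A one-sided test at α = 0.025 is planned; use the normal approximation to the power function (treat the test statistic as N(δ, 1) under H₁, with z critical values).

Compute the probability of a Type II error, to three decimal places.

Noncentrality parameter: δ = d / √(1/n₁ + 1/n₂) = 1.05 / √(1/9 + 1/6) = 1.9922
Critical value for a one-sided test at α = 0.025: z_α = 1.960.
Power = Φ(δ − 1.960) = Φ(0.032) = 0.5129.
Type II error: β = 1 − power = 1 − 0.5129 = 0.4871.

β ≈ 0.487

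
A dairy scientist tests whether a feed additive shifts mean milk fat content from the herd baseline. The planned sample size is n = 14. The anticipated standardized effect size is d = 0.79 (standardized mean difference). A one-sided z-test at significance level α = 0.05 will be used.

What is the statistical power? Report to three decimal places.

Power ≈ 0.905

Noncentrality parameter: δ = d·√n = 0.79 × √14 = 2.9559
One-sided α = 0.05 → critical value z_{0.05} = 1.645.
Power = Φ(δ − 1.645) = Φ(1.311) = 0.9051.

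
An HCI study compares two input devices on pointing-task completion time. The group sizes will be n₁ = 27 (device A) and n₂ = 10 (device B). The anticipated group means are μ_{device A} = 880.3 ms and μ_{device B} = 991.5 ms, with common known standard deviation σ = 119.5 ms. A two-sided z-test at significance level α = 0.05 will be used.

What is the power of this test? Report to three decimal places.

Standardized effect: d = |μ_{device A} − μ_{device B}| / σ = |880.3 − 991.5| / 119.5 = 0.9305
Noncentrality parameter: δ = d / √(1/n₁ + 1/n₂) = 0.9305 / √(1/27 + 1/10) = 2.5137
Two-sided α = 0.05 → critical value z_{0.025} = 1.960.
Power = Φ(δ − 1.960) + Φ(−δ − 1.960) = Φ(0.554) + Φ(-4.474) = 0.7101 + 0.0000 = 0.7101.

Power ≈ 0.710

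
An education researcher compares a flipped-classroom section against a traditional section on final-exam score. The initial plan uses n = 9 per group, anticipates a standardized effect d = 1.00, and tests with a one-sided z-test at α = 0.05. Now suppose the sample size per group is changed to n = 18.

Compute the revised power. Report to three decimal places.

With n = 18 per group: δ = d·√(n/2) = 1.00 × √(18/2) = 3.0000. Critical value z_{0.05} = 1.645.
Revised power = P(Z > 1.645 − δ) = Φ(1.355) = 0.9123.

Power ≈ 0.912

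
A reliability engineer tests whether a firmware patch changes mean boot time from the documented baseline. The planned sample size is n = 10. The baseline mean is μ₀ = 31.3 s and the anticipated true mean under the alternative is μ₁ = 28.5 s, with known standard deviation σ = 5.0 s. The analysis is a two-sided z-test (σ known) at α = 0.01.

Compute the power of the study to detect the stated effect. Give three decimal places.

Standardized effect: d = |μ₁ − μ₀| / σ = |28.5 − 31.3| / 5.0 = 0.5600
Noncentrality parameter: δ = d·√n = 0.5600 × √10 = 1.7709
Two-sided α = 0.01 → critical value z_{0.005} = 2.576.
Power = Φ(δ − 2.576) + Φ(−δ − 2.576) = Φ(-0.805) + Φ(-4.347) = 0.2104 + 0.0000 = 0.2104.

Power ≈ 0.210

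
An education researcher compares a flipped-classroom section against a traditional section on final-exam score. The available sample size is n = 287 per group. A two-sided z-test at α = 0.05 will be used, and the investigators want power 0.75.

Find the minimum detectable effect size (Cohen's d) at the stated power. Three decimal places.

Need Φ(δ − 1.960) = 0.75, so δ = 1.960 + 0.674 = 2.634.
(The second rejection-region term Φ(−δ − z_{α/2}) is negligible and dropped.)
δ = d·√(n/2) ⇒ d = δ/√(n/2) = 2.634/√(287/2) = 0.2199.

d ≈ 0.220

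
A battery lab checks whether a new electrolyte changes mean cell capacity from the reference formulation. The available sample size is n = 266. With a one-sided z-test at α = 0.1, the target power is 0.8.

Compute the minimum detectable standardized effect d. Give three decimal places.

d ≈ 0.130

Need Φ(δ − 1.282) = 0.8, so δ = 1.282 + 0.842 = 2.123.
δ = d·√n ⇒ d = δ/√n = 2.123/√266 = 0.1302.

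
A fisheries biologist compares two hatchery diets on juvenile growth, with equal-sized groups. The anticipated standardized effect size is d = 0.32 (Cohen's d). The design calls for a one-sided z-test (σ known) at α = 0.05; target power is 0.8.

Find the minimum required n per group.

n = 121 per group

For power 0.8 need Φ(δ − z_{0.05}) = 0.8, so δ = z_{0.05} + z_{0.20} = 1.645 + 0.842 = 2.486.
δ = d·√(n/2) ⇒ n = 2(δ/d)² = 2 × (2.486 / 0.32)² = 120.75.
Rounding up, n = 121 per group.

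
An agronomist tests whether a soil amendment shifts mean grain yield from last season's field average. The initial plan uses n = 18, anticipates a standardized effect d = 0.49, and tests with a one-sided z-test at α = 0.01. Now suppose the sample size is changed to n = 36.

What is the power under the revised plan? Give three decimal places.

With n = 36: δ = d·√n = 0.49 × √36 = 2.9400. Critical value z_{0.01} = 2.326.
Revised power = Φ(δ − 2.326) = Φ(0.614) = 0.7303.

Power ≈ 0.730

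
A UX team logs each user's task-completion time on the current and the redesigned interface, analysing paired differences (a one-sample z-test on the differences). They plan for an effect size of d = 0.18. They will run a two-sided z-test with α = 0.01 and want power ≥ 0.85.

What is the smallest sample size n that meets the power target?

n = 403

For power 0.85 need Φ(δ − z_{0.005}) = 0.85, so δ = z_{0.005} + z_{0.15} = 2.576 + 1.036 = 3.612.
(Ignoring the negligible lower-tail rejection probability gives the usual closed-form inversion.)
δ = d·√n ⇒ n = (δ/d)² = (3.612 / 0.18)² = 402.73.
Round up to the next whole unit.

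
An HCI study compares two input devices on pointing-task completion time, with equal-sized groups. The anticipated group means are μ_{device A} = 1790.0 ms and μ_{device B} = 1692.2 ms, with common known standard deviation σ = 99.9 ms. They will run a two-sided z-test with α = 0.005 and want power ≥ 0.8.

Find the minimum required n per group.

Standardized effect: d = |μ_{device A} − μ_{device B}| / σ = |1790.0 − 1692.2| / 99.9 = 0.9790
Set Φ(δ − 2.807) = 0.8; then δ − 2.807 = Φ⁻¹(0.8) = 0.842, giving δ = 3.649.
(Ignoring the negligible lower-tail rejection probability gives the usual closed-form inversion.)
δ = d·√(n/2) ⇒ n = 2(δ/d)² = 2 × (3.649 / 0.9790)² = 27.78.
Round up to the next whole unit.

n = 28 per group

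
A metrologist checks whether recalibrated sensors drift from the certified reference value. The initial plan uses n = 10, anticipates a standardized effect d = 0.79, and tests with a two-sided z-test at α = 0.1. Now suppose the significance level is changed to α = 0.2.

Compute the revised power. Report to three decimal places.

Power ≈ 0.888

δ = d·√n = 0.79 × √10 = 2.4982 (unchanged). New critical value: z_{0.1} = 1.282.
Revised power = Φ(δ − 1.282) + Φ(−δ − 1.282) = Φ(1.217) + Φ(-3.780) = 0.8881 + 0.0001 = 0.8882.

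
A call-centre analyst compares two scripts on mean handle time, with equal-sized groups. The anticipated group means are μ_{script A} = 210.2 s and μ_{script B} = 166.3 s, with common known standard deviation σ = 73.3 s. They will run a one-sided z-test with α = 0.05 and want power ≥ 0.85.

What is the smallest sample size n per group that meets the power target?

Standardized effect: d = |μ_{script A} − μ_{script B}| / σ = |210.2 − 166.3| / 73.3 = 0.5989
For power 0.85 need Φ(δ − z_{0.05}) = 0.85, so δ = z_{0.05} + z_{0.15} = 1.645 + 1.036 = 2.681.
δ = d·√(n/2) ⇒ n = 2(δ/d)² = 2 × (2.681 / 0.5989)² = 40.09.
Rounding up, n = 41 per group.

n = 41 per group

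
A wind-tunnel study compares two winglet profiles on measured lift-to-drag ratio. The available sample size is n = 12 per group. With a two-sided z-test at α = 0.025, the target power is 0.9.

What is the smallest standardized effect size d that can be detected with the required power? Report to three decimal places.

d ≈ 1.438

Required noncentrality: δ = z_{0.0125} + z_{0.10} = 2.241 + 1.282 = 3.523.
(Lower-tail contribution to power is negligible for δ > 0.)
δ = d·√(n/2) ⇒ d = δ/√(n/2) = 3.523/√(12/2) = 1.4382.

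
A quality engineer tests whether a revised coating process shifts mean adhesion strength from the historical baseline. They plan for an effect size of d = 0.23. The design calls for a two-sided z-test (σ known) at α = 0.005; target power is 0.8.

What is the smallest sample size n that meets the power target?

n = 252

Set Φ(δ − 2.807) = 0.8; then δ − 2.807 = Φ⁻¹(0.8) = 0.842, giving δ = 3.649.
(Ignoring the negligible lower-tail rejection probability gives the usual closed-form inversion.)
δ = d·√n ⇒ n = (δ/d)² = (3.649 / 0.23)² = 251.66.
Rounding up, n = 252.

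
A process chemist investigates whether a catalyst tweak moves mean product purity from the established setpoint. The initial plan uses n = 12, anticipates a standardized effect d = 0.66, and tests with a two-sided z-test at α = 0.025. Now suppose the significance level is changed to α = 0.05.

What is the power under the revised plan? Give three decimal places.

Power ≈ 0.628

δ = d·√n = 0.66 × √12 = 2.2863 (unchanged). New critical value: z_{0.025} = 1.960.
Revised power = Φ(δ − 1.960) + Φ(−δ − 1.960) = Φ(0.326) + Φ(-4.246) = 0.6279 + 0.0000 = 0.6279.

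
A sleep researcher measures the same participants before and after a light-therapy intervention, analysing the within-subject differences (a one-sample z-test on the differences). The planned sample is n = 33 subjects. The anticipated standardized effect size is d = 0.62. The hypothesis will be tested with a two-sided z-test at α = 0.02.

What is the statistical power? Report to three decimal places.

Noncentrality parameter: λ = d·√n = 0.62 × √33 = 3.5616
Two-sided α = 0.02 → critical value z_{0.01} = 2.326.
Power = Φ(λ − 2.326) + Φ(−λ − 2.326) = Φ(1.235) + Φ(-5.888) = 0.8916 + 0.0000 = 0.8916.

Power ≈ 0.892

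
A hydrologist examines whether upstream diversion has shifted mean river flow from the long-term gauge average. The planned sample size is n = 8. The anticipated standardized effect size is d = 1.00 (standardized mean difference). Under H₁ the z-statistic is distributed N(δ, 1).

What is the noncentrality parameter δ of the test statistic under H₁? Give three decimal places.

δ ≈ 2.828

δ = d·√n = 1.00 × √8 = 2.8284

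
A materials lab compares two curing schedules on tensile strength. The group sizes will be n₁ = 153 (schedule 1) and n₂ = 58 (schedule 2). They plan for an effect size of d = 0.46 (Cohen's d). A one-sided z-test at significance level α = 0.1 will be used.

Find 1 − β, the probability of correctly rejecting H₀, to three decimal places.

Power ≈ 0.956

Noncentrality parameter: δ = d / √(1/n₁ + 1/n₂) = 0.46 / √(1/153 + 1/58) = 2.9832
One-sided α = 0.1 → critical value z_{0.1} = 1.282.
Power = Φ(δ − 1.282) = Φ(1.702) = 0.9556.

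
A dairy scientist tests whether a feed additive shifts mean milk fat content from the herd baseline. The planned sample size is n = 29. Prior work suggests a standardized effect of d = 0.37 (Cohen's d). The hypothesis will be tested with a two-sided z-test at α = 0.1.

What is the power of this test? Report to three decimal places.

Power ≈ 0.636

Noncentrality parameter: δ = d·√n = 0.37 × √29 = 1.9925
Critical value for a two-sided test at α = 0.1: z_{α/2} = 1.645.
Power = Φ(δ − 1.645) + Φ(−δ − 1.645) = Φ(0.348) + Φ(-3.637) = 0.6360 + 0.0001 = 0.6361.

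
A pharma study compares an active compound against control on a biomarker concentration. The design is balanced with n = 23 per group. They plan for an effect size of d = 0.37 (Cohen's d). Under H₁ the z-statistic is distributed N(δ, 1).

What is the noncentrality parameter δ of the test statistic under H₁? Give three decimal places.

δ ≈ 1.255

The noncentrality parameter scales effect size by the design's sample-size factor: δ = d·√(n/2) = 0.37 × √(23/2) = 1.2547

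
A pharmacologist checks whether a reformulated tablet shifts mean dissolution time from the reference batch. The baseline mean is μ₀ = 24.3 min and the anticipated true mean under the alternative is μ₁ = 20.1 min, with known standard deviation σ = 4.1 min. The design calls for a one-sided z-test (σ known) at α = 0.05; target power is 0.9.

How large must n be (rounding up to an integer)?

Standardized effect: d = |μ₁ − μ₀| / σ = |20.1 − 24.3| / 4.1 = 1.0244
For power 0.9 need Φ(δ − z_{0.05}) = 0.9, so δ = z_{0.05} + z_{0.10} = 1.645 + 1.282 = 2.926.
δ = d·√n ⇒ n = (δ/d)² = (2.926 / 1.0244)² = 8.16.
Round up to the next whole unit.

n = 9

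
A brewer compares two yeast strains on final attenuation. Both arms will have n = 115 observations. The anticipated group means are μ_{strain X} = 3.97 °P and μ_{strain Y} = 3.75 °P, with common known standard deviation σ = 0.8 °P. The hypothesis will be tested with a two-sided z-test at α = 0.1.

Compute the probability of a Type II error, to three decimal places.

Standardized effect: d = |μ_{strain X} − μ_{strain Y}| / σ = |3.97 − 3.75| / 0.8 = 0.2750
Noncentrality parameter: δ = d·√(n/2) = 0.2750 × √(115/2) = 2.0853
Two-sided α = 0.1 → critical value z_{0.05} = 1.645.
Power = Φ(δ − 1.645) + Φ(−δ − 1.645) = Φ(0.440) + Φ(-3.730) = 0.6702 + 0.0001 = 0.6703.
Type II error: β = 1 − power = 1 − 0.6703 = 0.3297.

β ≈ 0.330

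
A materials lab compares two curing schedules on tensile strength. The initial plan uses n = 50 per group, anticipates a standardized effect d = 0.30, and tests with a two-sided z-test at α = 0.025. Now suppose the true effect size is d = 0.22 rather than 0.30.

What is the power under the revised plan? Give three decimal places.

With d = 0.22: δ = d·√(n/2) = 0.22 × √(50/2) = 1.1000. Critical value z_{0.0125} = 2.241.
Revised power = Φ(δ − 2.241) + Φ(−δ − 2.241) = Φ(-1.141) + Φ(-3.341) = 0.1269 + 0.0004 = 0.1273.

Power ≈ 0.127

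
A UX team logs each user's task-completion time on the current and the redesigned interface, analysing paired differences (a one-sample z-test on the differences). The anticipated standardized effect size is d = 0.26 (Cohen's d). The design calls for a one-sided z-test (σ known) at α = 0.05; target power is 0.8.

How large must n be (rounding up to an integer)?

Set Φ(δ − 1.645) = 0.8; then δ − 1.645 = Φ⁻¹(0.8) = 0.842, giving δ = 2.486.
δ = d·√n ⇒ n = (δ/d)² = (2.486 / 0.26)² = 91.46.
Rounding up, n = 92.

n = 92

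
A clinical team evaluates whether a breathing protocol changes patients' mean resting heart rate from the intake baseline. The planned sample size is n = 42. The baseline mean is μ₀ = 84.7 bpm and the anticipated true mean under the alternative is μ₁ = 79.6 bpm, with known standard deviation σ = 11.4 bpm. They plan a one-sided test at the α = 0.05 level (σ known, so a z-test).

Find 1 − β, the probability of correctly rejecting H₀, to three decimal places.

Power ≈ 0.895

Standardized effect: d = |μ₁ − μ₀| / σ = |79.6 − 84.7| / 11.4 = 0.4474
Noncentrality parameter: δ = d·√n = 0.4474 × √42 = 2.8993
One-sided α = 0.05 → critical value z_{0.05} = 1.645.
Power = P(Z > 1.645 − δ) = Φ(1.254) = 0.8952.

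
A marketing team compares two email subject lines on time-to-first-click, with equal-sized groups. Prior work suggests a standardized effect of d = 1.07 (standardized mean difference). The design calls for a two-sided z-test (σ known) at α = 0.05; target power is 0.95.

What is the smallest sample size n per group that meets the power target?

For power 0.95 need Φ(δ − z_{0.025}) = 0.95, so δ = z_{0.025} + z_{0.05} = 1.960 + 1.645 = 3.605.
(For δ > 0 the lower-tail rejection region contributes negligibly to power, so the one-term inversion is standard.)
δ = d·√(n/2) ⇒ n = 2(δ/d)² = 2 × (3.605 / 1.07)² = 22.70.
Rounding up, n = 23 per group.

n = 23 per group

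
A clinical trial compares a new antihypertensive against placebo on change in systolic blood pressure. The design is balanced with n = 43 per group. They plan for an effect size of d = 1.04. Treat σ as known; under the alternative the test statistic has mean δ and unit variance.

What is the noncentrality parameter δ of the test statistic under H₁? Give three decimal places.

δ = d·√(n/2) = 1.04 × √(43/2) = 4.8223

δ ≈ 4.822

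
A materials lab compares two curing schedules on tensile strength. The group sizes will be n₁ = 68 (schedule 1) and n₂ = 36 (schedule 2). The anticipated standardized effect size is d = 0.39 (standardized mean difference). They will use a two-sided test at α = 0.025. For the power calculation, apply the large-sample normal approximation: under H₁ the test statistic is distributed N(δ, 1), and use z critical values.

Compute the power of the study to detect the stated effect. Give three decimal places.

Noncentrality parameter: λ = d / √(1/n₁ + 1/n₂) = 0.39 / √(1/68 + 1/36) = 1.8921
Critical value for a two-sided test at α = 0.025: z_{α/2} = 2.241.
Power = Φ(λ − 2.241) + Φ(−λ − 2.241) = Φ(-0.349) + Φ(-4.134) = 0.3634 + 0.0000 = 0.3635.

Power ≈ 0.363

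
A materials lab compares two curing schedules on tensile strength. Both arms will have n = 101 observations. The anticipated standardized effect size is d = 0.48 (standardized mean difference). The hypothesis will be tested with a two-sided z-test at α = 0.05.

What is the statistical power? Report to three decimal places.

Noncentrality parameter: δ = d·√(n/2) = 0.48 × √(101/2) = 3.4110
Critical value for a two-sided test at α = 0.05: z_{α/2} = 1.960.
Power = Φ(δ − 1.960) + Φ(−δ − 1.960) = Φ(1.451) + Φ(-5.371) = 0.9266 + 0.0000 = 0.9266.

Power ≈ 0.927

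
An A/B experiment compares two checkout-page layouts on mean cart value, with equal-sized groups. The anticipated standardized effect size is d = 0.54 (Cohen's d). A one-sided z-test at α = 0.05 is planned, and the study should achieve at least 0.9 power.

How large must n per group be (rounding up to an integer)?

Set Φ(δ − 1.645) = 0.9; then δ − 1.645 = Φ⁻¹(0.9) = 1.282, giving δ = 2.926.
δ = d·√(n/2) ⇒ n = 2(δ/d)² = 2 × (2.926 / 0.54)² = 58.74.
Round up to the next whole unit.

n = 59 per group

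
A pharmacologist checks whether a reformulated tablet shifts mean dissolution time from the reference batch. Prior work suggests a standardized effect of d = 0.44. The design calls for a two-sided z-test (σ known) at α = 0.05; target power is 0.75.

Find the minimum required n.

n = 36

For power 0.75 need Φ(δ − z_{0.025}) = 0.75, so δ = z_{0.025} + z_{0.25} = 1.960 + 0.674 = 2.634.
(The Φ(−δ − z_{α/2}) term is vanishingly small for δ > 0 and is dropped in the standard sample-size formula.)
δ = d·√n ⇒ n = (δ/d)² = (2.634 / 0.44)² = 35.85.
Rounding up, n = 36.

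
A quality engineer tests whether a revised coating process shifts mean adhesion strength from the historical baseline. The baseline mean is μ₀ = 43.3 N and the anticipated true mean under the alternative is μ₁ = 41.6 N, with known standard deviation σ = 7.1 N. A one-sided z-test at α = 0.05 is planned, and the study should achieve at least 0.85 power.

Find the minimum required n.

Standardized effect: d = |μ₁ − μ₀| / σ = |41.6 − 43.3| / 7.1 = 0.2394
For power 0.85 need Φ(δ − z_{0.05}) = 0.85, so δ = z_{0.05} + z_{0.15} = 1.645 + 1.036 = 2.681.
δ = d·√n ⇒ n = (δ/d)² = (2.681 / 0.2394)² = 125.40.
Round up to the next whole unit.

n = 126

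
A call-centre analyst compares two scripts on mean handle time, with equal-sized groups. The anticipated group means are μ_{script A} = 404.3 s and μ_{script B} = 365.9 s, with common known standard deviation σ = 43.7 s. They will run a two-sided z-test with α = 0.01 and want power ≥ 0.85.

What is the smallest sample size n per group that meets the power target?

Standardized effect: d = |μ_{script A} − μ_{script B}| / σ = |404.3 − 365.9| / 43.7 = 0.8787
Set Φ(δ − 2.576) = 0.85; then δ − 2.576 = Φ⁻¹(0.85) = 1.036, giving δ = 3.612.
(For δ > 0 the lower-tail rejection region contributes negligibly to power, so the one-term inversion is standard.)
δ = d·√(n/2) ⇒ n = 2(δ/d)² = 2 × (3.612 / 0.8787)² = 33.80.
Round up to the next whole unit.

n = 34 per group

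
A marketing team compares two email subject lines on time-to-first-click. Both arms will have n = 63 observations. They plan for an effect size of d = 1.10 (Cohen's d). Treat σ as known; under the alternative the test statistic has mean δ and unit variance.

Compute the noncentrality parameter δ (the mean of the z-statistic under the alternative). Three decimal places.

δ = d·√(n/2) = 1.10 × √(63/2) = 6.1737

δ ≈ 6.174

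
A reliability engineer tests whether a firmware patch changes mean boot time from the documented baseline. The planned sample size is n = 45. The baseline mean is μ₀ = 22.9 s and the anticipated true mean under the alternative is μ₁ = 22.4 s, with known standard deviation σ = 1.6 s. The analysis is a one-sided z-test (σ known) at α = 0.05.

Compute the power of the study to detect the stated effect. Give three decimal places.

Power ≈ 0.674

Standardized effect: d = |μ₁ − μ₀| / σ = |22.4 − 22.9| / 1.6 = 0.3125
Noncentrality parameter: δ = d·√n = 0.3125 × √45 = 2.0963
One-sided α = 0.05 → critical value z_{0.05} = 1.645.
Power = Φ(δ − 1.645) = Φ(0.451) = 0.6742.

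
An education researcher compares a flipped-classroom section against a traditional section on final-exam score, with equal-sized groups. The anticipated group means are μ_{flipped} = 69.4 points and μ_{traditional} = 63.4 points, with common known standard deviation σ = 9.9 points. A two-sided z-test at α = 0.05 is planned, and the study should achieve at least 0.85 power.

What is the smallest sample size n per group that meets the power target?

n = 49 per group

Standardized effect: d = |μ_{flipped} − μ_{traditional}| / σ = |69.4 − 63.4| / 9.9 = 0.6061
Set Φ(δ − 1.960) = 0.85; then δ − 1.960 = Φ⁻¹(0.85) = 1.036, giving δ = 2.996.
(Ignoring the negligible lower-tail rejection probability gives the usual closed-form inversion.)
δ = d·√(n/2) ⇒ n = 2(δ/d)² = 2 × (2.996 / 0.6061)² = 48.89.
Rounding up, n = 49 per group.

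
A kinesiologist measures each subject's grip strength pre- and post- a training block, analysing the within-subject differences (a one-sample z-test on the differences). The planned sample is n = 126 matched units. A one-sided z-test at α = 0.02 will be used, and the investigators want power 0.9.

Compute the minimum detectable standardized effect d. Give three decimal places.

d ≈ 0.297

Need Φ(δ − 2.054) = 0.9, so δ = 2.054 + 1.282 = 3.335.
δ = d·√n ⇒ d = δ/√n = 3.335/√126 = 0.2971.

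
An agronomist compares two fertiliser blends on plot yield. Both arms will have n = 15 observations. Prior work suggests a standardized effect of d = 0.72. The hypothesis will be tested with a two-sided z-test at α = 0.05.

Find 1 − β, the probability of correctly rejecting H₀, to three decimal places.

Noncentrality parameter: δ = d·√(n/2) = 0.72 × √(15/2) = 1.9718
Critical value for a two-sided test at α = 0.05: z_{α/2} = 1.960.
Power = Φ(δ − 1.960) + Φ(−δ − 1.960) = Φ(0.012) + Φ(-3.932) = 0.5047 + 0.0000 = 0.5048.

Power ≈ 0.505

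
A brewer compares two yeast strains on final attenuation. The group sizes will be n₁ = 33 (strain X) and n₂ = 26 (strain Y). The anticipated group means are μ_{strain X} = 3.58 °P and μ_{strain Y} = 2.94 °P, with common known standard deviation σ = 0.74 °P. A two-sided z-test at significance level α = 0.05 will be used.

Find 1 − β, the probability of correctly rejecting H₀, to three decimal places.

Power ≈ 0.910

Standardized effect: d = |μ_{strain X} − μ_{strain Y}| / σ = |3.58 − 2.94| / 0.74 = 0.8649
Noncentrality parameter: δ = d / √(1/n₁ + 1/n₂) = 0.8649 / √(1/33 + 1/26) = 3.2981
Two-sided α = 0.05 → critical value z_{0.025} = 1.960.
Power = Φ(δ − 1.960) + Φ(−δ − 1.960) = Φ(1.338) + Φ(-5.258) = 0.9096 + 0.0000 = 0.9096.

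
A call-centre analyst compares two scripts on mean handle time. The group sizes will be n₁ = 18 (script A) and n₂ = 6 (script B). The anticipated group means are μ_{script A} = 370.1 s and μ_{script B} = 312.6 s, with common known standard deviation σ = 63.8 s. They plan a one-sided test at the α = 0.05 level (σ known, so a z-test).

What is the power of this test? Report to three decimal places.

Standardized effect: d = |μ_{script A} − μ_{script B}| / σ = |370.1 − 312.6| / 63.8 = 0.9013
Noncentrality parameter: δ = d / √(1/n₁ + 1/n₂) = 0.9013 / √(1/18 + 1/6) = 1.9118
One-sided α = 0.05 → critical value z_{0.05} = 1.645.
Power = Φ(δ − 1.645) = Φ(0.267) = 0.6053.

Power ≈ 0.605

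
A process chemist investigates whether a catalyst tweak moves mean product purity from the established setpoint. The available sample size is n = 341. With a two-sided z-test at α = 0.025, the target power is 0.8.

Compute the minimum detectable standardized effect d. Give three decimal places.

d ≈ 0.167

Required noncentrality: δ = z_{0.0125} + z_{0.20} = 2.241 + 0.842 = 3.083.
(The second rejection-region term Φ(−δ − z_{α/2}) is negligible and dropped.)
δ = d·√n ⇒ d = δ/√n = 3.083/√341 = 0.1670.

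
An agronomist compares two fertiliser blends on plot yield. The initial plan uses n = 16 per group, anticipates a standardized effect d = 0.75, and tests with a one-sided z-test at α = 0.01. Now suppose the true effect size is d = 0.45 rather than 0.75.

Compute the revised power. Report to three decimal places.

Power ≈ 0.146

With d = 0.45: δ = d·√(n/2) = 0.45 × √(16/2) = 1.2728. Critical value z_{0.01} = 2.326.
Revised power = Φ(δ − 2.326) = Φ(-1.054) = 0.1460.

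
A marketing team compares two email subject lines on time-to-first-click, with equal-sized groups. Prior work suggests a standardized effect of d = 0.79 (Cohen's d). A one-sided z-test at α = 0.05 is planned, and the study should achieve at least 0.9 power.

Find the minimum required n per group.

n = 28 per group

Set Φ(δ − 1.645) = 0.9; then δ − 1.645 = Φ⁻¹(0.9) = 1.282, giving δ = 2.926.
δ = d·√(n/2) ⇒ n = 2(δ/d)² = 2 × (2.926 / 0.79)² = 27.44.
Rounding up, n = 28 per group.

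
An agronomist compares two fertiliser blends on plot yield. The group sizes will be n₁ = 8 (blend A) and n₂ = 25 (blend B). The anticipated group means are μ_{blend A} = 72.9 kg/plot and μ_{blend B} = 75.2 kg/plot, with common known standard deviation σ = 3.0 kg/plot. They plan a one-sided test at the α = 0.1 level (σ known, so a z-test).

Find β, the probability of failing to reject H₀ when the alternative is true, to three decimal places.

β ≈ 0.272

Standardized effect: d = |μ_{blend A} − μ_{blend B}| / σ = |72.9 − 75.2| / 3.0 = 0.7667
Noncentrality parameter: δ = d / √(1/n₁ + 1/n₂) = 0.7667 / √(1/8 + 1/25) = 1.8874
One-sided α = 0.1 → critical value z_{0.1} = 1.282.
Power = P(Z > 1.282 − δ) = Φ(0.606) = 0.7277.
Type II error: β = 1 − power = 1 − 0.7277 = 0.2723.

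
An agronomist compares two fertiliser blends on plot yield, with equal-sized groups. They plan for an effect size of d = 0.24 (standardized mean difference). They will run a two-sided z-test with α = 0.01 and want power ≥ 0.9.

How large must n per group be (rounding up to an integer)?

n = 517 per group

For power 0.9 need Φ(δ − z_{0.005}) = 0.9, so δ = z_{0.005} + z_{0.10} = 2.576 + 1.282 = 3.857.
(The Φ(−δ − z_{α/2}) term is vanishingly small for δ > 0 and is dropped in the standard sample-size formula.)
δ = d·√(n/2) ⇒ n = 2(δ/d)² = 2 × (3.857 / 0.24)² = 516.65.
Round up to the next whole unit.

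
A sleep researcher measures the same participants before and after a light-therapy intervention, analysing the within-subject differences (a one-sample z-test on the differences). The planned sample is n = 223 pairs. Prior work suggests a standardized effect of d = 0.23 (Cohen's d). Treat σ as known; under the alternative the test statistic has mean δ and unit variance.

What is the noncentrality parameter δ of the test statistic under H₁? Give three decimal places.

δ ≈ 3.435

The noncentrality parameter scales effect size by the design's sample-size factor: δ = d·√n = 0.23 × √223 = 3.4346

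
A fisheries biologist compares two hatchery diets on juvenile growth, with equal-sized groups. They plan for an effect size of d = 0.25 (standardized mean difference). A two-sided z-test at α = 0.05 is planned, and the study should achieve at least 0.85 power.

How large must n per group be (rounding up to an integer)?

n = 288 per group

For power 0.85 need Φ(δ − z_{0.025}) = 0.85, so δ = z_{0.025} + z_{0.15} = 1.960 + 1.036 = 2.996.
(For δ > 0 the lower-tail rejection region contributes negligibly to power, so the one-term inversion is standard.)
δ = d·√(n/2) ⇒ n = 2(δ/d)² = 2 × (2.996 / 0.25)² = 287.31.
Round up to the next whole unit.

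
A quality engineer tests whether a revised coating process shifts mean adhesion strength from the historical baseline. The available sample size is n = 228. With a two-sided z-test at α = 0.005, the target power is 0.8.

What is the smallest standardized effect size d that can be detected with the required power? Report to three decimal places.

d ≈ 0.242

Need Φ(δ − 2.807) = 0.8, so δ = 2.807 + 0.842 = 3.649.
(Lower-tail contribution to power is negligible for δ > 0.)
δ = d·√n ⇒ d = δ/√n = 3.649/√228 = 0.2416.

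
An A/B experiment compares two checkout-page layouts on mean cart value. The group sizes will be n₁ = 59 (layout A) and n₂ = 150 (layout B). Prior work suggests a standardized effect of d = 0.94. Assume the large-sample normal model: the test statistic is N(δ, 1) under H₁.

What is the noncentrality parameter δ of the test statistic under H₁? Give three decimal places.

The noncentrality parameter scales effect size by the design's sample-size factor: δ = d / √(1/n₁ + 1/n₂) = 0.94 / √(1/59 + 1/150) = 6.1168

δ ≈ 6.117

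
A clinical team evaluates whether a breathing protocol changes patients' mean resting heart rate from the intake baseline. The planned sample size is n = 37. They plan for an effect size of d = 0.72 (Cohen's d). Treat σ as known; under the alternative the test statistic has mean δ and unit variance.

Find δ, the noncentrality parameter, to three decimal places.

The noncentrality parameter scales effect size by the design's sample-size factor: δ = d·√n = 0.72 × √37 = 4.3796

δ ≈ 4.380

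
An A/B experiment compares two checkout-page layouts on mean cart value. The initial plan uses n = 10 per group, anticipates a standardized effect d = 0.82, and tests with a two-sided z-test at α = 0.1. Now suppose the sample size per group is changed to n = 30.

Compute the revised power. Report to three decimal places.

Power ≈ 0.937

With n = 30 per group: δ = d·√(n/2) = 0.82 × √(30/2) = 3.1758. Critical value z_{0.05} = 1.645.
Revised power = Φ(δ − 1.645) + Φ(−δ − 1.645) = Φ(1.531) + Φ(-4.821) = 0.9371 + 0.0000 = 0.9371.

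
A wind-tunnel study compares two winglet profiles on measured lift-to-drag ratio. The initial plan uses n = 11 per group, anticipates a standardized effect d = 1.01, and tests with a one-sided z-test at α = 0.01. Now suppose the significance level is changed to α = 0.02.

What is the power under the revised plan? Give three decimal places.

δ = d·√(n/2) = 1.01 × √(11/2) = 2.3687 (unchanged). New critical value: z_{0.02} = 2.054.
Revised power = P(Z > 2.054 − δ) = Φ(0.315) = 0.6236.

Power ≈ 0.624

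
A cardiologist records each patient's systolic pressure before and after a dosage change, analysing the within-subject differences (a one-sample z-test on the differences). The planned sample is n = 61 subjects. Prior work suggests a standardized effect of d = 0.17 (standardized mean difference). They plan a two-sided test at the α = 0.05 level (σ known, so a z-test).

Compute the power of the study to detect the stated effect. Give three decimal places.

Noncentrality parameter: δ = d·√n = 0.17 × √61 = 1.3277
Critical value for a two-sided test at α = 0.05: z_{α/2} = 1.960.
Power = Φ(δ − 1.960) + Φ(−δ − 1.960) = Φ(-0.632) + Φ(-3.288) = 0.2636 + 0.0005 = 0.2641.

Power ≈ 0.264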